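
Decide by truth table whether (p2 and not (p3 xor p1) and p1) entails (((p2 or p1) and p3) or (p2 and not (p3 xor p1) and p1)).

p1 | p2 | p3 | φ | ψ
-- | -- | -- | - | -
T  | T  | T  | T | T
T  | T  | F  | F | F
T  | F  | T  | F | T
T  | F  | F  | F | F
F  | T  | T  | F | T
F  | T  | F  | F | F
F  | F  | T  | F | F
F  | F  | F  | F | F
In every row where φ is true, ψ is also true, so φ ⊨ ψ.

yes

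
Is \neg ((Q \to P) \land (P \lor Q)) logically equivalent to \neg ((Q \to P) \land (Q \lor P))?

P  Q  |  φ  ψ
T  T  |  F  F
T  F  |  F  F
F  T  |  T  T
F  F  |  T  T
The columns for φ and ψ agree on every row, so they are logically equivalent.

equivalent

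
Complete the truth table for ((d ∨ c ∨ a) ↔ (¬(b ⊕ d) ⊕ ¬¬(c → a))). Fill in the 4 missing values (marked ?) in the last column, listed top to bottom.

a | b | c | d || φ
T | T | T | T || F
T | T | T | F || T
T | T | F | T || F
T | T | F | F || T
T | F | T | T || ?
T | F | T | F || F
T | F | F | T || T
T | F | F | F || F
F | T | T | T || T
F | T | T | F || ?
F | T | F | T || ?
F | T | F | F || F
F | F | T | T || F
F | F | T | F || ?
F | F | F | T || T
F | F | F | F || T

Row a=T, b=F, c=T, d=T: (d ∨ c ∨ a) = T, (¬(b ⊕ d) ⊕ ¬¬(c → a)) = T, so the formula = T.
Row a=F, b=T, c=T, d=F: (d ∨ c ∨ a) = T, (¬(b ⊕ d) ⊕ ¬¬(c → a)) = F, so the formula = F.
Row a=F, b=T, c=F, d=T: (d ∨ c ∨ a) = T, (¬(b ⊕ d) ⊕ ¬¬(c → a)) = F, so the formula = F.
Row a=F, b=F, c=T, d=F: (d ∨ c ∨ a) = T, (¬(b ⊕ d) ⊕ ¬¬(c → a)) = T, so the formula = T.

T, F, F, T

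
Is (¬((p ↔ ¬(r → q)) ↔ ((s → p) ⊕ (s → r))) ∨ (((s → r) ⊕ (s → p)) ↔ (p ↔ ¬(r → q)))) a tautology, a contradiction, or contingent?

p | q | r | s || (r → q) | ¬(r → q) | (p ↔ ¬(r → q)) | (s → p) | (s → r) | ((s → p) ⊕ (s → r)) | ((s → r) ⊕ (s → p)) | φ
T | T | T | T ||    T    |    F     |       F        |    T    |    T    |          F          |          F          | T
T | T | T | F ||    T    |    F     |       F        |    T    |    T    |          F          |          F          | T
T | T | F | T ||    T    |    F     |       F        |    T    |    F    |          T          |          T          | T
T | T | F | F ||    T    |    F     |       F        |    T    |    T    |          F          |          F          | T
T | F | T | T ||    F    |    T     |       T        |    T    |    T    |          F          |          F          | T
T | F | T | F ||    F    |    T     |       T        |    T    |    T    |          F          |          F          | T
T | F | F | T ||    T    |    F     |       F        |    T    |    F    |          T          |          T          | T
T | F | F | F ||    T    |    F     |       F        |    T    |    T    |          F          |          F          | T
F | T | T | T ||    T    |    F     |       T        |    F    |    T    |          T          |          T          | T
F | T | T | F ||    T    |    F     |       T        |    T    |    T    |          F          |          F          | T
F | T | F | T ||    T    |    F     |       T        |    F    |    F    |          F          |          F          | T
F | T | F | F ||    T    |    F     |       T        |    T    |    T    |          F          |          F          | T
F | F | T | T ||    F    |    T     |       F        |    F    |    T    |          T          |          T          | T
F | F | T | F ||    F    |    T     |       F        |    T    |    T    |          F          |          F          | T
F | F | F | T ||    T    |    F     |       T        |    F    |    F    |          F          |          F          | T
F | F | F | F ||    T    |    F     |       T        |    T    |    T    |          F          |          F          | T
Every row is T, so the formula is a tautology.

tautology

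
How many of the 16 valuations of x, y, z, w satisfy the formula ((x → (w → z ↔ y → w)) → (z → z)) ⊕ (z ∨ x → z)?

x  y  z  w  |  (w → z)  (y → w)  ((w → z) ↔ (y → w))  (x → ((w → z) ↔ (y → w)))  (z → z)  (z ∨ x)  ((z ∨ x) → z)  φ
T  T  T  T  |     T        T              T                       T                 T        T           T        F
T  T  T  F  |     T        F              F                       F                 T        T           T        F
T  T  F  T  |     F        T              F                       F                 T        T           F        T
T  T  F  F  |     T        F              F                       F                 T        T           F        T
T  F  T  T  |     T        T              T                       T                 T        T           T        F
T  F  T  F  |     T        T              T                       T                 T        T           T        F
T  F  F  T  |     F        T              F                       F                 T        T           F        T
T  F  F  F  |     T        T              T                       T                 T        T           F        T
F  T  T  T  |     T        T              T                       T                 T        T           T        F
F  T  T  F  |     T        F              F                       T                 T        T           T        F
F  T  F  T  |     F        T              F                       T                 T        F           T        F
F  T  F  F  |     T        F              F                       T                 T        F           T        F
F  F  T  T  |     T        T              T                       T                 T        T           T        F
F  F  T  F  |     T        T              T                       T                 T        T           T        F
F  F  F  T  |     F        T              F                       T                 T        F           T        F
F  F  F  F  |     T        T              T                       T                 T        F           T        F
The formula is true on 4 of the 16 rows.

4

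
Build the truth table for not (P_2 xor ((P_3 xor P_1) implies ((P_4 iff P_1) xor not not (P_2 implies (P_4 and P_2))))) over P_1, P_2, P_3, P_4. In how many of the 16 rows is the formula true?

P_1  P_2  P_3  P_4  |  (P_3 xor P_1)  (P_4 iff P_1)  (P_4 and P_2)  (P_2 implies (P_4 and P_2))  φ
 F    F    F    F   |        F              T              F                     T               F
 F    F    F    T   |        F              F              F                     T               F
 F    F    T    F   |        T              T              F                     T               T
 F    F    T    T   |        T              F              F                     T               F
 F    T    F    F   |        F              T              F                     F               T
 F    T    F    T   |        F              F              T                     T               T
 F    T    T    F   |        T              T              F                     F               T
 F    T    T    T   |        T              F              T                     T               T
 T    F    F    F   |        T              F              F                     T               F
 T    F    F    T   |        T              T              F                     T               T
 T    F    T    F   |        F              F              F                     T               F
 T    F    T    T   |        F              T              F                     T               F
 T    T    F    F   |        T              F              F                     F               F
 T    T    F    T   |        T              T              T                     T               F
 T    T    T    F   |        F              F              F                     F               T
 T    T    T    T   |        F              T              T                     T               T
The formula is true on 8 of the 16 rows.

8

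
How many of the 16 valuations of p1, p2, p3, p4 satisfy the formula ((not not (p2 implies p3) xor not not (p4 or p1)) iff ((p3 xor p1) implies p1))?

p1  p2  p3  p4  |  φ
F   F   F   F   |  T
F   F   F   T   |  F
F   F   T   F   |  F
F   F   T   T   |  T
F   T   F   F   |  F
F   T   F   T   |  T
F   T   T   F   |  F
F   T   T   T   |  T
T   F   F   F   |  F
T   F   F   T   |  F
T   F   T   F   |  F
T   F   T   T   |  F
T   T   F   F   |  T
T   T   F   T   |  T
T   T   T   F   |  F
T   T   T   T   |  F
The formula is true on 6 of the 16 rows.

6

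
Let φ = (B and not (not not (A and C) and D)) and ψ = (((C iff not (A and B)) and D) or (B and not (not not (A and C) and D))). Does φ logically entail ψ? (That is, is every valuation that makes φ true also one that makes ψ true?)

yes

  A   |   B   |   C   |   D   ||   φ   |   ψ  
False | False | False | False || False | False
False | False | False |  True || False | False
False | False |  True | False || False | False
False | False |  True |  True || False |  True
False |  True | False | False ||  True |  True
False |  True | False |  True ||  True |  True
False |  True |  True | False ||  True |  True
False |  True |  True |  True ||  True |  True
 True | False | False | False || False | False
 True | False | False |  True || False | False
 True | False |  True | False || False | False
 True | False |  True |  True || False |  True
 True |  True | False | False ||  True |  True
 True |  True | False |  True ||  True |  True
 True |  True |  True | False ||  True |  True
 True |  True |  True |  True || False | False
In every row where φ is true, ψ is also true, so φ ⊨ ψ.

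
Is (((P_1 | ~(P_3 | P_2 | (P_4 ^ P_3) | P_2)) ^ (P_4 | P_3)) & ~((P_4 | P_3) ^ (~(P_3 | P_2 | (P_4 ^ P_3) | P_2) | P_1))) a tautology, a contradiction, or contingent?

P_1  P_2  P_3  P_4     (P_4 ^ P_3)  (P_4 | P_3)  φ
 F    F    F    F           F            F       F
 F    F    F    T           T            T       F
 F    F    T    F           T            T       F
 F    F    T    T           F            T       F
 F    T    F    F           F            F       F
 F    T    F    T           T            T       F
 F    T    T    F           T            T       F
 F    T    T    T           F            T       F
 T    F    F    F           F            F       F
 T    F    F    T           T            T       F
 T    F    T    F           T            T       F
 T    F    T    T           F            T       F
 T    T    F    F           F            F       F
 T    T    F    T           T            T       F
 T    T    T    F           T            T       F
 T    T    T    T           F            T       F
Every row is F, so the formula is a contradiction.

contradiction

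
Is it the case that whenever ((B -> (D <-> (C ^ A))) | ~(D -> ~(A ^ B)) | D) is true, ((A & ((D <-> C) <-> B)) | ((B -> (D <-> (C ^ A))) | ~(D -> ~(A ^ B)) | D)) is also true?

yes

A | B | C | D || φ | ψ
T | T | T | T || T | T
T | T | T | F || T | T
T | T | F | T || T | T
T | T | F | F || F | T
T | F | T | T || T | T
T | F | T | F || T | T
T | F | F | T || T | T
T | F | F | F || T | T
F | T | T | T || T | T
F | T | T | F || F | F
F | T | F | T || T | T
F | T | F | F || T | T
F | F | T | T || T | T
F | F | T | F || T | T
F | F | F | T || T | T
F | F | F | F || T | T
In every row where φ is true, ψ is also true, so φ ⊨ ψ.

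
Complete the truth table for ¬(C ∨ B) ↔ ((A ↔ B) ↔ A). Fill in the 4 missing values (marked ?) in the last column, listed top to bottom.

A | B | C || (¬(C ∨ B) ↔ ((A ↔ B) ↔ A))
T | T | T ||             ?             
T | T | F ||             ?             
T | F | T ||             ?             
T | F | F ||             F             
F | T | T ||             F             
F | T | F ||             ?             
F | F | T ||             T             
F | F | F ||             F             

F, F, T, F

Row A=T, B=T, C=T: ¬(C ∨ B) = F, ((A ↔ B) ↔ A) = T, so (¬(C ∨ B) ↔ ((A ↔ B) ↔ A)) = F.
Row A=T, B=T, C=F: ¬(C ∨ B) = F, ((A ↔ B) ↔ A) = T, so (¬(C ∨ B) ↔ ((A ↔ B) ↔ A)) = F.
Row A=T, B=F, C=T: ¬(C ∨ B) = F, ((A ↔ B) ↔ A) = F, so (¬(C ∨ B) ↔ ((A ↔ B) ↔ A)) = T.
Row A=F, B=T, C=F: ¬(C ∨ B) = F, ((A ↔ B) ↔ A) = T, so (¬(C ∨ B) ↔ ((A ↔ B) ↔ A)) = F.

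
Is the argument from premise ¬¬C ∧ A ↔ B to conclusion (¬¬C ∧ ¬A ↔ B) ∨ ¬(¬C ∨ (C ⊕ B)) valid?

A  B  C  |  φ  ψ
1  1  1  |  1  1
1  1  0  |  0  0
1  0  1  |  0  1
1  0  0  |  1  1
0  1  1  |  0  1
0  1  0  |  0  0
0  0  1  |  1  0
0  0  0  |  1  1
At A=0, B=0, C=1 we have φ true but ψ false, so φ does not entail ψ.

no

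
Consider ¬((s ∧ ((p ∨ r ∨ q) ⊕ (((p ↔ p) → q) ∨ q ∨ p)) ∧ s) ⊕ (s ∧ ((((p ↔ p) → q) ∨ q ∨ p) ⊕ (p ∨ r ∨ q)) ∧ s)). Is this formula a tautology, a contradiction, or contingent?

p | q | r | s || (r ∨ q) | (p ∨ (r ∨ q)) | (p ↔ p) | ((p ↔ p) → q) | (q ∨ p) | (((p ↔ p) → q) ∨ (q ∨ p)) | φ
1 | 1 | 1 | 1 ||    1    |       1       |    1    |       1       |    1    |             1             | 1
1 | 1 | 1 | 0 ||    1    |       1       |    1    |       1       |    1    |             1             | 1
1 | 1 | 0 | 1 ||    1    |       1       |    1    |       1       |    1    |             1             | 1
1 | 1 | 0 | 0 ||    1    |       1       |    1    |       1       |    1    |             1             | 1
1 | 0 | 1 | 1 ||    1    |       1       |    1    |       0       |    1    |             1             | 1
1 | 0 | 1 | 0 ||    1    |       1       |    1    |       0       |    1    |             1             | 1
1 | 0 | 0 | 1 ||    0    |       1       |    1    |       0       |    1    |             1             | 1
1 | 0 | 0 | 0 ||    0    |       1       |    1    |       0       |    1    |             1             | 1
0 | 1 | 1 | 1 ||    1    |       1       |    1    |       1       |    1    |             1             | 1
0 | 1 | 1 | 0 ||    1    |       1       |    1    |       1       |    1    |             1             | 1
0 | 1 | 0 | 1 ||    1    |       1       |    1    |       1       |    1    |             1             | 1
0 | 1 | 0 | 0 ||    1    |       1       |    1    |       1       |    1    |             1             | 1
0 | 0 | 1 | 1 ||    1    |       1       |    1    |       0       |    0    |             0             | 1
0 | 0 | 1 | 0 ||    1    |       1       |    1    |       0       |    0    |             0             | 1
0 | 0 | 0 | 1 ||    0    |       0       |    1    |       0       |    0    |             0             | 1
0 | 0 | 0 | 0 ||    0    |       0       |    1    |       0       |    0    |             0             | 1
Every row is 1, so the formula is a tautology.

tautology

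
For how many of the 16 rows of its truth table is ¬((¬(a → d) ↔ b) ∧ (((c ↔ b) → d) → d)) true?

a | b | c | d | φ
- | - | - | - | -
T | T | T | T | T
T | T | T | F | F
T | T | F | T | T
T | T | F | F | T
T | F | T | T | F
T | F | T | F | T
T | F | F | T | F
T | F | F | F | T
F | T | T | T | T
F | T | T | F | T
F | T | F | T | T
F | T | F | F | T
F | F | T | T | F
F | F | T | F | T
F | F | F | T | F
F | F | F | F | F
The formula is true on 10 of the 16 rows.

10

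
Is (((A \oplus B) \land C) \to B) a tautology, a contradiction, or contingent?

A | B | C || (A \oplus B) | ((A \oplus B) \land C) | (((A \oplus B) \land C) \to B)
1 | 1 | 1 ||      0       |           0            |               1               
1 | 1 | 0 ||      0       |           0            |               1               
1 | 0 | 1 ||      1       |           1            |               0               
1 | 0 | 0 ||      1       |           0            |               1               
0 | 1 | 1 ||      1       |           1            |               1               
0 | 1 | 0 ||      1       |           0            |               1               
0 | 0 | 1 ||      0       |           0            |               1               
0 | 0 | 0 ||      0       |           0            |               1               
7 of 8 rows are 1, so the formula is contingent.

contingent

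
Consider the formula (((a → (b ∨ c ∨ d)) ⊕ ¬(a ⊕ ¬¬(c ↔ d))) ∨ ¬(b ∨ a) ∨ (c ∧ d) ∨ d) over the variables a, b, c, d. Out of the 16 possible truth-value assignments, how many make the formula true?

a  b  c  d  |  φ
0  0  0  0  |  1
0  0  0  1  |  1
0  0  1  0  |  1
0  0  1  1  |  1
0  1  0  0  |  1
0  1  0  1  |  1
0  1  1  0  |  0
0  1  1  1  |  1
1  0  0  0  |  1
1  0  0  1  |  1
1  0  1  0  |  1
1  0  1  1  |  1
1  1  0  0  |  0
1  1  0  1  |  1
1  1  1  0  |  1
1  1  1  1  |  1
The formula is true on 14 of the 16 rows.

14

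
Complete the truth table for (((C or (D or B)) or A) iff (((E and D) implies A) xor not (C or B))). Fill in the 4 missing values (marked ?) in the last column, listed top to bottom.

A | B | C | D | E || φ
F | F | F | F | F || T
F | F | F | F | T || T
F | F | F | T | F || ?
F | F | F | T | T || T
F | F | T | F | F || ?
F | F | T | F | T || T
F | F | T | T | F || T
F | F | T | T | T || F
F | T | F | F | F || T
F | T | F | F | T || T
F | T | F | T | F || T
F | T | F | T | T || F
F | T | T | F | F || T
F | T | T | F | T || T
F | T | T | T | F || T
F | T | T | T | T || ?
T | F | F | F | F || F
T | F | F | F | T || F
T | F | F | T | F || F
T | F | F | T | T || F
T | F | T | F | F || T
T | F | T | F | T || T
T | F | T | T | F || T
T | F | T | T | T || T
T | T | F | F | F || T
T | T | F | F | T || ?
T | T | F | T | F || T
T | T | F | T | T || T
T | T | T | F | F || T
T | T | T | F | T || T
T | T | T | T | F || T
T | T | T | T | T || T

Row A=F, B=F, C=F, D=T, E=F: ((C or (D or B)) or A) = T, (((E and D) implies A) xor not (C or B)) = F, so the formula = F.
Row A=F, B=F, C=T, D=F, E=F: ((C or (D or B)) or A) = T, (((E and D) implies A) xor not (C or B)) = T, so the formula = T.
Row A=F, B=T, C=T, D=T, E=T: ((C or (D or B)) or A) = T, (((E and D) implies A) xor not (C or B)) = F, so the formula = F.
Row A=T, B=T, C=F, D=F, E=T: ((C or (D or B)) or A) = T, (((E and D) implies A) xor not (C or B)) = T, so the formula = T.

F, T, F, T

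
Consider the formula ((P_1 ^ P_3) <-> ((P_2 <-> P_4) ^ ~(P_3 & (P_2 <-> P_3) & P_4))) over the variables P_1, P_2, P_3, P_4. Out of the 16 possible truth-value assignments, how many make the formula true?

8

P_1 | P_2 | P_3 | P_4 | φ
--- | --- | --- | --- | -
 T  |  T  |  T  |  T  | F
 T  |  T  |  T  |  F  | F
 T  |  T  |  F  |  T  | F
 T  |  T  |  F  |  F  | T
 T  |  F  |  T  |  T  | F
 T  |  F  |  T  |  F  | T
 T  |  F  |  F  |  T  | T
 T  |  F  |  F  |  F  | F
 F  |  T  |  T  |  T  | T
 F  |  T  |  T  |  F  | T
 F  |  T  |  F  |  T  | T
 F  |  T  |  F  |  F  | F
 F  |  F  |  T  |  T  | T
 F  |  F  |  T  |  F  | F
 F  |  F  |  F  |  T  | F
 F  |  F  |  F  |  F  | T
The formula is true on 8 of the 16 rows.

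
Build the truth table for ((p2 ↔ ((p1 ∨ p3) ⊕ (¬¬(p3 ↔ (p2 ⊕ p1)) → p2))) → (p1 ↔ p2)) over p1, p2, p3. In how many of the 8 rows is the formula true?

6

p1  p2  p3  |  (p1 ∨ p3)  (p2 ⊕ p1)  (p3 ↔ (p2 ⊕ p1))  ¬(p3 ↔ (p2 ⊕ p1))  ¬¬(p3 ↔ (p2 ⊕ p1))  (¬¬(p3 ↔ (p2 ⊕ p1)) → p2)  (p1 ↔ p2)  φ
T   T   T   |      T          F             F                  T                  F                       T                  T      T
T   T   F   |      T          F             T                  F                  T                       T                  T      T
T   F   T   |      T          T             T                  F                  T                       F                  F      T
T   F   F   |      T          T             F                  T                  F                       T                  F      F
F   T   T   |      T          T             T                  F                  T                       T                  F      T
F   T   F   |      F          T             F                  T                  F                       T                  F      F
F   F   T   |      T          F             F                  T                  F                       T                  T      T
F   F   F   |      F          F             T                  F                  T                       F                  T      T
The formula is true on 6 of the 8 rows.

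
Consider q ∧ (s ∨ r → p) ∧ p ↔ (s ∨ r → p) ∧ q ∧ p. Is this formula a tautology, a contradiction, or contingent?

tautology

p | q | r | s || φ
T | T | T | T || T
T | T | T | F || T
T | T | F | T || T
T | T | F | F || T
T | F | T | T || T
T | F | T | F || T
T | F | F | T || T
T | F | F | F || T
F | T | T | T || T
F | T | T | F || T
F | T | F | T || T
F | T | F | F || T
F | F | T | T || T
F | F | T | F || T
F | F | F | T || T
F | F | F | F || T
Every row is T, so the formula is a tautology.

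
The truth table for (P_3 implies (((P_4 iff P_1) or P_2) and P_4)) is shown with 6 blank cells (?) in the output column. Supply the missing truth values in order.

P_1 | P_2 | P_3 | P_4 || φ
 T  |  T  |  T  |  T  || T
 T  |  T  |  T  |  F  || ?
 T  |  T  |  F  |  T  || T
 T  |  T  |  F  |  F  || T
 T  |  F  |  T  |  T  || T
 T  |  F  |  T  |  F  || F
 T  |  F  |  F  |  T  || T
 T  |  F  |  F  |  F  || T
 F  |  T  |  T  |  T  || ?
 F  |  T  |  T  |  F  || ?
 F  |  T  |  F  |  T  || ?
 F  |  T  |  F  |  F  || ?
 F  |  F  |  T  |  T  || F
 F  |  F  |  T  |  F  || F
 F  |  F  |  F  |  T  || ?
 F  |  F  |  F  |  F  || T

F, T, F, T, T, T

Row P_1=T, P_2=T, P_3=T, P_4=F: (((P_4 iff P_1) or P_2) and P_4) = F, so the formula = F.
Row P_1=F, P_2=T, P_3=T, P_4=T: (((P_4 iff P_1) or P_2) and P_4) = T, so the formula = T.
Row P_1=F, P_2=T, P_3=T, P_4=F: (((P_4 iff P_1) or P_2) and P_4) = F, so the formula = F.
Row P_1=F, P_2=T, P_3=F, P_4=T: (((P_4 iff P_1) or P_2) and P_4) = T, so the formula = T.
Row P_1=F, P_2=T, P_3=F, P_4=F: (((P_4 iff P_1) or P_2) and P_4) = F, so the formula = T.
Row P_1=F, P_2=F, P_3=F, P_4=T: (((P_4 iff P_1) or P_2) and P_4) = F, so the formula = T.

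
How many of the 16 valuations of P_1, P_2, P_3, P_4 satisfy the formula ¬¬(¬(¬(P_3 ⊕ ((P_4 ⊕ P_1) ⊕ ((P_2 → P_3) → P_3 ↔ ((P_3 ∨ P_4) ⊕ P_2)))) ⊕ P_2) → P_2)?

12

P_1  P_2  P_3  P_4  |  φ
 F    F    F    F   |  F
 F    F    F    T   |  F
 F    F    T    F   |  T
 F    F    T    T   |  F
 F    T    F    F   |  T
 F    T    F    T   |  T
 F    T    T    F   |  T
 F    T    T    T   |  T
 T    F    F    F   |  T
 T    F    F    T   |  T
 T    F    T    F   |  F
 T    F    T    T   |  T
 T    T    F    F   |  T
 T    T    F    T   |  T
 T    T    T    F   |  T
 T    T    T    T   |  T
The formula is true on 12 of the 16 rows.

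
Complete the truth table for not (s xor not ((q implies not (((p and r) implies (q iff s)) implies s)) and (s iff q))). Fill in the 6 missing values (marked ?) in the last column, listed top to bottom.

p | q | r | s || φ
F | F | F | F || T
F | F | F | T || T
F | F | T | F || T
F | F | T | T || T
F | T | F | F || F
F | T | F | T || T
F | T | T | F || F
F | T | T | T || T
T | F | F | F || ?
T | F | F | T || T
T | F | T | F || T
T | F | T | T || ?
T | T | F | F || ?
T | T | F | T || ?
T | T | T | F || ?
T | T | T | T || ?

T, T, F, T, F, T

Row p=T, q=F, r=F, s=F: not ((q implies not (((p and r) implies (q iff s)) implies s)) and (s iff q)) = F, (s xor not ((q implies not (((p and r) implies (q iff s)) implies s)) and (s iff q))) = F, so the formula = T.
Row p=T, q=F, r=T, s=T: not ((q implies not (((p and r) implies (q iff s)) implies s)) and (s iff q)) = T, (s xor not ((q implies not (((p and r) implies (q iff s)) implies s)) and (s iff q))) = F, so the formula = T.
Row p=T, q=T, r=F, s=F: not ((q implies not (((p and r) implies (q iff s)) implies s)) and (s iff q)) = T, (s xor not ((q implies not (((p and r) implies (q iff s)) implies s)) and (s iff q))) = T, so the formula = F.
Row p=T, q=T, r=F, s=T: not ((q implies not (((p and r) implies (q iff s)) implies s)) and (s iff q)) = T, (s xor not ((q implies not (((p and r) implies (q iff s)) implies s)) and (s iff q))) = F, so the formula = T.
Row p=T, q=T, r=T, s=F: not ((q implies not (((p and r) implies (q iff s)) implies s)) and (s iff q)) = T, (s xor not ((q implies not (((p and r) implies (q iff s)) implies s)) and (s iff q))) = T, so the formula = F.
Row p=T, q=T, r=T, s=T: not ((q implies not (((p and r) implies (q iff s)) implies s)) and (s iff q)) = T, (s xor not ((q implies not (((p and r) implies (q iff s)) implies s)) and (s iff q))) = F, so the formula = T.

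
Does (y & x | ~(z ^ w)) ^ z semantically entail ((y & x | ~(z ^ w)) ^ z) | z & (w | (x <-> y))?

x | y | z | w | φ | ψ
- | - | - | - | - | -
1 | 1 | 1 | 1 | 0 | 1
1 | 1 | 1 | 0 | 0 | 1
1 | 1 | 0 | 1 | 1 | 1
1 | 1 | 0 | 0 | 1 | 1
1 | 0 | 1 | 1 | 0 | 1
1 | 0 | 1 | 0 | 1 | 1
1 | 0 | 0 | 1 | 0 | 0
1 | 0 | 0 | 0 | 1 | 1
0 | 1 | 1 | 1 | 0 | 1
0 | 1 | 1 | 0 | 1 | 1
0 | 1 | 0 | 1 | 0 | 0
0 | 1 | 0 | 0 | 1 | 1
0 | 0 | 1 | 1 | 0 | 1
0 | 0 | 1 | 0 | 1 | 1
0 | 0 | 0 | 1 | 0 | 0
0 | 0 | 0 | 0 | 1 | 1
In every row where φ is true, ψ is also true, so φ ⊨ ψ.

yes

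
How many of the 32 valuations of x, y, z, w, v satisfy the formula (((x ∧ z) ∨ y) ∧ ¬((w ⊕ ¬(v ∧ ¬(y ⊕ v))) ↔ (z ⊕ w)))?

8

x | y | z | w | v || φ
T | T | T | T | T || T
T | T | T | T | F || F
T | T | T | F | T || T
T | T | T | F | F || F
T | T | F | T | T || F
T | T | F | T | F || T
T | T | F | F | T || F
T | T | F | F | F || T
T | F | T | T | T || F
T | F | T | T | F || F
T | F | T | F | T || F
T | F | T | F | F || F
T | F | F | T | T || F
T | F | F | T | F || F
T | F | F | F | T || F
T | F | F | F | F || F
F | T | T | T | T || T
F | T | T | T | F || F
F | T | T | F | T || T
F | T | T | F | F || F
F | T | F | T | T || F
F | T | F | T | F || T
F | T | F | F | T || F
F | T | F | F | F || T
F | F | T | T | T || F
F | F | T | T | F || F
F | F | T | F | T || F
F | F | T | F | F || F
F | F | F | T | T || F
F | F | F | T | F || F
F | F | F | F | T || F
F | F | F | F | F || F
The formula is true on 8 of the 32 rows.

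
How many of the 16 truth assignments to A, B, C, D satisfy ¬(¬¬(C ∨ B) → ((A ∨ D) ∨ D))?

3

A | B | C | D | ¬(¬¬(C ∨ B) → ((A ∨ D) ∨ D))
- | - | - | - | ----------------------------
F | F | F | F |              F              
F | F | F | T |              F              
F | F | T | F |              T              
F | F | T | T |              F              
F | T | F | F |              T              
F | T | F | T |              F              
F | T | T | F |              T              
F | T | T | T |              F              
T | F | F | F |              F              
T | F | F | T |              F              
T | F | T | F |              F              
T | F | T | T |              F              
T | T | F | F |              F              
T | T | F | T |              F              
T | T | T | F |              F              
T | T | T | T |              F              
The formula is true on 3 of the 16 rows.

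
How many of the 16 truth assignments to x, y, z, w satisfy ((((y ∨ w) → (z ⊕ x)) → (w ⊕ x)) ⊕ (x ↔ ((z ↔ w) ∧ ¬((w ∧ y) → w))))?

x  y  z  w  |  (y ∨ w)  (z ⊕ x)  ((y ∨ w) → (z ⊕ x))  (w ⊕ x)  (z ↔ w)  (w ∧ y)  ((w ∧ y) → w)  ¬((w ∧ y) → w)  ((z ↔ w) ∧ ¬((w ∧ y) → w))  φ
1  1  1  1  |     1        0              0              0        1        1           1              0                     0               1
1  1  1  0  |     1        0              0              1        0        0           1              0                     0               1
1  1  0  1  |     1        1              1              0        0        1           1              0                     0               0
1  1  0  0  |     1        1              1              1        1        0           1              0                     0               1
1  0  1  1  |     1        0              0              0        1        0           1              0                     0               1
1  0  1  0  |     0        0              1              1        0        0           1              0                     0               1
1  0  0  1  |     1        1              1              0        0        0           1              0                     0               0
1  0  0  0  |     0        1              1              1        1        0           1              0                     0               1
0  1  1  1  |     1        1              1              1        1        1           1              0                     0               0
0  1  1  0  |     1        1              1              0        0        0           1              0                     0               1
0  1  0  1  |     1        0              0              1        0        1           1              0                     0               0
0  1  0  0  |     1        0              0              0        1        0           1              0                     0               0
0  0  1  1  |     1        1              1              1        1        0           1              0                     0               0
0  0  1  0  |     0        1              1              0        0        0           1              0                     0               1
0  0  0  1  |     1        0              0              1        0        0           1              0                     0               0
0  0  0  0  |     0        0              1              0        1        0           1              0                     0               1
The formula is true on 9 of the 16 rows.

9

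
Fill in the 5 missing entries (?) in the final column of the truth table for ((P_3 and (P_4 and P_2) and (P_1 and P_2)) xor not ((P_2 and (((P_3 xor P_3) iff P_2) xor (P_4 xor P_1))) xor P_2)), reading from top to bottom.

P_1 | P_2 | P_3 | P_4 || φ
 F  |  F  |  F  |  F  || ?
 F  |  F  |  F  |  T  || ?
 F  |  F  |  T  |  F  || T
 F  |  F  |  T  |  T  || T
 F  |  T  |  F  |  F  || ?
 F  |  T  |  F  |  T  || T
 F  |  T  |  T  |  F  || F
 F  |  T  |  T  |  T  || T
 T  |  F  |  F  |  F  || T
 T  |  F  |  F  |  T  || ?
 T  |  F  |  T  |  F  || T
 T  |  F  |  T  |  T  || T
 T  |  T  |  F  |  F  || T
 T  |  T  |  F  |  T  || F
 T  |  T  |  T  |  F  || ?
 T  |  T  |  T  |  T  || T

Row P_1=F, P_2=F, P_3=F, P_4=F: (P_3 and (P_4 and P_2) and (P_1 and P_2)) = F, not ((P_2 and (((P_3 xor P_3) iff P_2) xor (P_4 xor P_1))) xor P_2) = T, so the formula = T.
Row P_1=F, P_2=F, P_3=F, P_4=T: (P_3 and (P_4 and P_2) and (P_1 and P_2)) = F, not ((P_2 and (((P_3 xor P_3) iff P_2) xor (P_4 xor P_1))) xor P_2) = T, so the formula = T.
Row P_1=F, P_2=T, P_3=F, P_4=F: (P_3 and (P_4 and P_2) and (P_1 and P_2)) = F, not ((P_2 and (((P_3 xor P_3) iff P_2) xor (P_4 xor P_1))) xor P_2) = F, so the formula = F.
Row P_1=T, P_2=F, P_3=F, P_4=T: (P_3 and (P_4 and P_2) and (P_1 and P_2)) = F, not ((P_2 and (((P_3 xor P_3) iff P_2) xor (P_4 xor P_1))) xor P_2) = T, so the formula = T.
Row P_1=T, P_2=T, P_3=T, P_4=F: (P_3 and (P_4 and P_2) and (P_1 and P_2)) = F, not ((P_2 and (((P_3 xor P_3) iff P_2) xor (P_4 xor P_1))) xor P_2) = T, so the formula = T.

T, T, F, T, T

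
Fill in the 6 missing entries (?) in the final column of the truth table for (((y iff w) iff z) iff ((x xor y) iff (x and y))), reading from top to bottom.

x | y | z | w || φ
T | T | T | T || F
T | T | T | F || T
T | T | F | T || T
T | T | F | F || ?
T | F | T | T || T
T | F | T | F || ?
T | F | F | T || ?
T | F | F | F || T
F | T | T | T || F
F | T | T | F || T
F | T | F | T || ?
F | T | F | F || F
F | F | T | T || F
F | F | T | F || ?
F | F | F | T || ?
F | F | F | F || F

F, F, F, T, T, T

Row x=T, y=T, z=F, w=F: ((y iff w) iff z) = T, ((x xor y) iff (x and y)) = F, so the formula = F.
Row x=T, y=F, z=T, w=F: ((y iff w) iff z) = T, ((x xor y) iff (x and y)) = F, so the formula = F.
Row x=T, y=F, z=F, w=T: ((y iff w) iff z) = T, ((x xor y) iff (x and y)) = F, so the formula = F.
Row x=F, y=T, z=F, w=T: ((y iff w) iff z) = F, ((x xor y) iff (x and y)) = F, so the formula = T.
Row x=F, y=F, z=T, w=F: ((y iff w) iff z) = T, ((x xor y) iff (x and y)) = T, so the formula = T.
Row x=F, y=F, z=F, w=T: ((y iff w) iff z) = T, ((x xor y) iff (x and y)) = T, so the formula = T.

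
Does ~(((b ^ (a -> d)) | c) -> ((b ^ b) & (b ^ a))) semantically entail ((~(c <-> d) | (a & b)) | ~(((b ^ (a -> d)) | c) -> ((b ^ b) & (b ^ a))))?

a | b | c | d | φ | ψ
- | - | - | - | - | -
0 | 0 | 0 | 0 | 1 | 1
0 | 0 | 0 | 1 | 1 | 1
0 | 0 | 1 | 0 | 1 | 1
0 | 0 | 1 | 1 | 1 | 1
0 | 1 | 0 | 0 | 0 | 0
0 | 1 | 0 | 1 | 0 | 1
0 | 1 | 1 | 0 | 1 | 1
0 | 1 | 1 | 1 | 1 | 1
1 | 0 | 0 | 0 | 0 | 0
1 | 0 | 0 | 1 | 1 | 1
1 | 0 | 1 | 0 | 1 | 1
1 | 0 | 1 | 1 | 1 | 1
1 | 1 | 0 | 0 | 1 | 1
1 | 1 | 0 | 1 | 0 | 1
1 | 1 | 1 | 0 | 1 | 1
1 | 1 | 1 | 1 | 1 | 1
In every row where φ is true, ψ is also true, so φ ⊨ ψ.

yes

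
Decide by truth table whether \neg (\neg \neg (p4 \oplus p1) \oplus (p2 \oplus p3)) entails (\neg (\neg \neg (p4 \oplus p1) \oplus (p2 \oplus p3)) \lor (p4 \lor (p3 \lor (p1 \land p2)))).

p1 | p2 | p3 | p4 || φ | ψ
1  | 1  | 1  | 1  || 1 | 1
1  | 1  | 1  | 0  || 0 | 1
1  | 1  | 0  | 1  || 0 | 1
1  | 1  | 0  | 0  || 1 | 1
1  | 0  | 1  | 1  || 0 | 1
1  | 0  | 1  | 0  || 1 | 1
1  | 0  | 0  | 1  || 1 | 1
1  | 0  | 0  | 0  || 0 | 0
0  | 1  | 1  | 1  || 0 | 1
0  | 1  | 1  | 0  || 1 | 1
0  | 1  | 0  | 1  || 1 | 1
0  | 1  | 0  | 0  || 0 | 0
0  | 0  | 1  | 1  || 1 | 1
0  | 0  | 1  | 0  || 0 | 1
0  | 0  | 0  | 1  || 0 | 1
0  | 0  | 0  | 0  || 1 | 1
In every row where φ is true, ψ is also true, so φ ⊨ ψ.

yes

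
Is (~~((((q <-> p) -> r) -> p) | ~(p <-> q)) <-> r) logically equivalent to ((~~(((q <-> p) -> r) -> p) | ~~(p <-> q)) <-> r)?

  p      q      r    |    φ      ψ  
 True   True   True  |   True   True
 True   True  False  |  False  False
 True  False   True  |   True   True
 True  False  False  |  False  False
False   True   True  |   True  False
False   True  False  |  False   True
False  False   True  |  False   True
False  False  False  |  False  False
The columns differ at p=False, q=True, r=True (φ=True, ψ=False), so they are not equivalent.

not equivalent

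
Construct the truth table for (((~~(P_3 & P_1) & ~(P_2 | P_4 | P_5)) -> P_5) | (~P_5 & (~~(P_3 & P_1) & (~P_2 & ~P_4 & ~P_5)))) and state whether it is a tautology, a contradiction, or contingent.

tautology

 P_1    P_2    P_3    P_4    P_5   |    φ  
 True   True   True   True   True  |   True
 True   True   True   True  False  |   True
 True   True   True  False   True  |   True
 True   True   True  False  False  |   True
 True   True  False   True   True  |   True
 True   True  False   True  False  |   True
 True   True  False  False   True  |   True
 True   True  False  False  False  |   True
 True  False   True   True   True  |   True
 True  False   True   True  False  |   True
 True  False   True  False   True  |   True
 True  False   True  False  False  |   True
 True  False  False   True   True  |   True
 True  False  False   True  False  |   True
 True  False  False  False   True  |   True
 True  False  False  False  False  |   True
False   True   True   True   True  |   True
False   True   True   True  False  |   True
False   True   True  False   True  |   True
False   True   True  False  False  |   True
False   True  False   True   True  |   True
False   True  False   True  False  |   True
False   True  False  False   True  |   True
False   True  False  False  False  |   True
False  False   True   True   True  |   True
False  False   True   True  False  |   True
False  False   True  False   True  |   True
False  False   True  False  False  |   True
False  False  False   True   True  |   True
False  False  False   True  False  |   True
False  False  False  False   True  |   True
False  False  False  False  False  |   True
Every row is True, so the formula is a tautology.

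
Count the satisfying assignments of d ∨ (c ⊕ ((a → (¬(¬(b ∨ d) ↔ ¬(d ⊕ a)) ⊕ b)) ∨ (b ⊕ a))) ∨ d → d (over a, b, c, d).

a | b | c | d || φ
F | F | F | F || F
F | F | F | T || T
F | F | T | F || T
F | F | T | T || T
F | T | F | F || F
F | T | F | T || T
F | T | T | F || T
F | T | T | T || T
T | F | F | F || F
T | F | F | T || T
T | F | T | F || T
T | F | T | T || T
T | T | F | F || F
T | T | F | T || T
T | T | T | F || T
T | T | T | T || T
The formula is true on 12 of the 16 rows.

12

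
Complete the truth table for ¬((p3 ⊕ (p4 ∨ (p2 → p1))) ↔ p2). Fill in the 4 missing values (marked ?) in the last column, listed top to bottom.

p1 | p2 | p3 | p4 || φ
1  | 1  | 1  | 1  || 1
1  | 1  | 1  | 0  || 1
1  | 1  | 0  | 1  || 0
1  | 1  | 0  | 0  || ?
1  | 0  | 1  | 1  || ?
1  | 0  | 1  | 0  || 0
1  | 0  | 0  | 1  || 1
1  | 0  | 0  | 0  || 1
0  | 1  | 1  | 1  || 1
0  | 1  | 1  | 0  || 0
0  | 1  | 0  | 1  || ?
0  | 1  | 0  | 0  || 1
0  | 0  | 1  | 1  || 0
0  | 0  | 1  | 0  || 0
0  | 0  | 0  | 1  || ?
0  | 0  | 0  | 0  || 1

0, 0, 0, 1

Row p1=1, p2=1, p3=0, p4=0: (p3 ⊕ (p4 ∨ (p2 → p1))) = 1, ((p3 ⊕ (p4 ∨ (p2 → p1))) ↔ p2) = 1, so the formula = 0.
Row p1=1, p2=0, p3=1, p4=1: (p3 ⊕ (p4 ∨ (p2 → p1))) = 0, ((p3 ⊕ (p4 ∨ (p2 → p1))) ↔ p2) = 1, so the formula = 0.
Row p1=0, p2=1, p3=0, p4=1: (p3 ⊕ (p4 ∨ (p2 → p1))) = 1, ((p3 ⊕ (p4 ∨ (p2 → p1))) ↔ p2) = 1, so the formula = 0.
Row p1=0, p2=0, p3=0, p4=1: (p3 ⊕ (p4 ∨ (p2 → p1))) = 1, ((p3 ⊕ (p4 ∨ (p2 → p1))) ↔ p2) = 0, so the formula = 1.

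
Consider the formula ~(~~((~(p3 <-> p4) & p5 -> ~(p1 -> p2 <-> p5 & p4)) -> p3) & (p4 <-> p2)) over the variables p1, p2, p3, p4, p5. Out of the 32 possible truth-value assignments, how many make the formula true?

22

p1 | p2 | p3 | p4 | p5 | φ
-- | -- | -- | -- | -- | -
T  | T  | T  | T  | T  | F
T  | T  | T  | T  | F  | F
T  | T  | T  | F  | T  | T
T  | T  | T  | F  | F  | T
T  | T  | F  | T  | T  | F
T  | T  | F  | T  | F  | T
T  | T  | F  | F  | T  | T
T  | T  | F  | F  | F  | T
T  | F  | T  | T  | T  | T
T  | F  | T  | T  | F  | T
T  | F  | T  | F  | T  | F
T  | F  | T  | F  | F  | F
T  | F  | F  | T  | T  | T
T  | F  | F  | T  | F  | T
T  | F  | F  | F  | T  | T
T  | F  | F  | F  | F  | T
F  | T  | T  | T  | T  | F
F  | T  | T  | T  | F  | F
F  | T  | T  | F  | T  | T
F  | T  | T  | F  | F  | T
F  | T  | F  | T  | T  | F
F  | T  | F  | T  | F  | T
F  | T  | F  | F  | T  | T
F  | T  | F  | F  | F  | T
F  | F  | T  | T  | T  | T
F  | F  | T  | T  | F  | T
F  | F  | T  | F  | T  | F
F  | F  | T  | F  | F  | F
F  | F  | F  | T  | T  | T
F  | F  | F  | T  | F  | T
F  | F  | F  | F  | T  | T
F  | F  | F  | F  | F  | T
The formula is true on 22 of the 32 rows.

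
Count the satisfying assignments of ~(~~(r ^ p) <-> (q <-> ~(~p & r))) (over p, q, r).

p | q | r || (r ^ p) | ~(r ^ p) | ~~(r ^ p) | ~p | (~p & r) | ~(~p & r) | (q <-> ~(~p & r)) | φ
1 | 1 | 1 ||    0    |    1     |     0     | 0  |    0     |     1     |         1         | 1
1 | 1 | 0 ||    1    |    0     |     1     | 0  |    0     |     1     |         1         | 0
1 | 0 | 1 ||    0    |    1     |     0     | 0  |    0     |     1     |         0         | 0
1 | 0 | 0 ||    1    |    0     |     1     | 0  |    0     |     1     |         0         | 1
0 | 1 | 1 ||    1    |    0     |     1     | 1  |    1     |     0     |         0         | 1
0 | 1 | 0 ||    0    |    1     |     0     | 1  |    0     |     1     |         1         | 1
0 | 0 | 1 ||    1    |    0     |     1     | 1  |    1     |     0     |         1         | 0
0 | 0 | 0 ||    0    |    1     |     0     | 1  |    0     |     1     |         0         | 0
The formula is true on 4 of the 8 rows.

4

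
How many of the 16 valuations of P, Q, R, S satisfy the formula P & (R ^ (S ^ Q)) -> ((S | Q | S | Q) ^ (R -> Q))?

12

P | Q | R | S | φ
- | - | - | - | -
T | T | T | T | F
T | T | T | F | T
T | T | F | T | T
T | T | F | F | F
T | F | T | T | T
T | F | T | F | F
T | F | F | T | F
T | F | F | F | T
F | T | T | T | T
F | T | T | F | T
F | T | F | T | T
F | T | F | F | T
F | F | T | T | T
F | F | T | F | T
F | F | F | T | T
F | F | F | F | T
The formula is true on 12 of the 16 rows.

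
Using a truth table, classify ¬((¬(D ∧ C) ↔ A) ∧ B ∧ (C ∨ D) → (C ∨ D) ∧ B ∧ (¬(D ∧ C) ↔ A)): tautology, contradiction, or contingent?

contradiction

  A   |   B   |   C   |   D   ||   φ  
False | False | False | False || False
False | False | False |  True || False
False | False |  True | False || False
False | False |  True |  True || False
False |  True | False | False || False
False |  True | False |  True || False
False |  True |  True | False || False
False |  True |  True |  True || False
 True | False | False | False || False
 True | False | False |  True || False
 True | False |  True | False || False
 True | False |  True |  True || False
 True |  True | False | False || False
 True |  True | False |  True || False
 True |  True |  True | False || False
 True |  True |  True |  True || False
Every row is False, so the formula is a contradiction.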